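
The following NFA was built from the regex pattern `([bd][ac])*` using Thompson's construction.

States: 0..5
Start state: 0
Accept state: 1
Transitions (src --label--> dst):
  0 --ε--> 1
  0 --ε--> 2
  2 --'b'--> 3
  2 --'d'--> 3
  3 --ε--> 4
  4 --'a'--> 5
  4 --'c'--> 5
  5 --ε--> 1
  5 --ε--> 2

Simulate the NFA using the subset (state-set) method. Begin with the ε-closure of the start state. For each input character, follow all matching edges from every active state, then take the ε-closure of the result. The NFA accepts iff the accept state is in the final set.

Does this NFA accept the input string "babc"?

Answer: ACCEPT

Derivation:
S₀ = ε-closure({0}) = {0,1,2}
'b' @ 1: {3,4}
'a' @ 2: {1,2,5}  ✓accept
'b' @ 3: {3,4}
'c' @ 4: {1,2,5}  ✓accept
after full input: {1,2,5}  (accept=1 in)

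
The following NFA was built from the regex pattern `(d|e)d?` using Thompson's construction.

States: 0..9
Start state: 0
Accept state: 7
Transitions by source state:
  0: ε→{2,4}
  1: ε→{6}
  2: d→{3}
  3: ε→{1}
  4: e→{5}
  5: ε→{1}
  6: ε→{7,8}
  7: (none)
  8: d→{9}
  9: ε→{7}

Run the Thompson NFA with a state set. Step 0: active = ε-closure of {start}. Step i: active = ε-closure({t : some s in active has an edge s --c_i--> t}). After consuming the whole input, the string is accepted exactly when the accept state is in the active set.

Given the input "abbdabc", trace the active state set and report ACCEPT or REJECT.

initial (ε-close {0}): {0,2,4}
'a' @ 1: {}  — dead — no transitions
rest 'bbdabc' ignored (set empty)
final: {}; accept 7 not in set

Answer: REJECT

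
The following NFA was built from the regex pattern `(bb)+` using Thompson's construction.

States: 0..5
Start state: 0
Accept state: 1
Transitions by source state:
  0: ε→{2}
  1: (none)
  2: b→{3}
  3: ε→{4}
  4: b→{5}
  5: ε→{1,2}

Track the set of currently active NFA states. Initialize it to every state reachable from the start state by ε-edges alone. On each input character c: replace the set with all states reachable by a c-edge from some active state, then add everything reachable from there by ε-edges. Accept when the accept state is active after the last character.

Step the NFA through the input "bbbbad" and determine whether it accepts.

Answer: REJECT

Steps:
start: ε-closure({0}) = {0,2}
'b' @ 1: {3,4}
'b' @ 2: {1,2,5}  (accept∈set)
'b' @ 3: {3,4}
'b' @ 4: {1,2,5}  (accept∈set)
'a' @ 5: {}  — no active states
rest 'd' ignored (set empty)
final: {}; accept 1 not in set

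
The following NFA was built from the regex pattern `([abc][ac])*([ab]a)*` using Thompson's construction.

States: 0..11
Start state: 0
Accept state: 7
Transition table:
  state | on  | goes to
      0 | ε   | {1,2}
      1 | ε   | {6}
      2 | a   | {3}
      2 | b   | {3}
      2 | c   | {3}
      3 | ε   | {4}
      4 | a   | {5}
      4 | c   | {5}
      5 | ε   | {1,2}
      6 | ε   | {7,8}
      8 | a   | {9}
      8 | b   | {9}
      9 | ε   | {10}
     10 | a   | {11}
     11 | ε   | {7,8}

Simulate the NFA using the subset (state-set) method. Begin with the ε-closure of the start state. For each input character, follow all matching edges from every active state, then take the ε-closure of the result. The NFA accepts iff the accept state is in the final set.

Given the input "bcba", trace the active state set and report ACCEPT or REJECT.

Answer: ACCEPT

Trace:
start: ε-closure({0}) = {0,1,2,6,7,8}
'b' @ 1: {3,4,9,10}
'c' @ 2: {1,2,5,6,7,8}  ✓accept
'b' @ 3: {3,4,9,10}
'a' @ 4: {1,2,5,6,7,8,11}  ✓accept
end set {1,2,5,6,7,8,11} — state 7 in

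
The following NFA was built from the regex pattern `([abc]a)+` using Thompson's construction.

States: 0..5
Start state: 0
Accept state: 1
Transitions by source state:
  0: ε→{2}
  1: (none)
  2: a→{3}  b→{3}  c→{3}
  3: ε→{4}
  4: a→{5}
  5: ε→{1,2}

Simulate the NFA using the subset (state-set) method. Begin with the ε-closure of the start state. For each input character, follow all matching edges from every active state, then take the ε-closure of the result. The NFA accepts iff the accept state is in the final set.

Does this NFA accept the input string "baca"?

Answer: ACCEPT

Trace:
start: ε-closure({0}) = {0,2}
'b' @ 1: {3,4}
'a' @ 2: {1,2,5}  (accept∈set)
'c' @ 3: {3,4}
'a' @ 4: {1,2,5}  (accept∈set)
final: {1,2,5}; accept 1 in set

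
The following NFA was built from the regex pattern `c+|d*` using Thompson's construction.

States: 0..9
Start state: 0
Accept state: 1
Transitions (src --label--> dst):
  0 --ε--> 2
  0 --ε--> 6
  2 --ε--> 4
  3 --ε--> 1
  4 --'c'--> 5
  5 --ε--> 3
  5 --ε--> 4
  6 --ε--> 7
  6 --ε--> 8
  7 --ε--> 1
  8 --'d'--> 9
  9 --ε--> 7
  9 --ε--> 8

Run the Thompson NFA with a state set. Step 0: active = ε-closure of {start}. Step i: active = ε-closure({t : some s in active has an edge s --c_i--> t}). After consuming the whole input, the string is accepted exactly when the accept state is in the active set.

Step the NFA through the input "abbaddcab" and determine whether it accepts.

initial (ε-close {0}): {0,1,2,4,6,7,8}
'a' @ 1: {}  — no active states
rest 'bbaddcab' ignored (set empty)
final: {}; accept 1 not in set

Answer: REJECT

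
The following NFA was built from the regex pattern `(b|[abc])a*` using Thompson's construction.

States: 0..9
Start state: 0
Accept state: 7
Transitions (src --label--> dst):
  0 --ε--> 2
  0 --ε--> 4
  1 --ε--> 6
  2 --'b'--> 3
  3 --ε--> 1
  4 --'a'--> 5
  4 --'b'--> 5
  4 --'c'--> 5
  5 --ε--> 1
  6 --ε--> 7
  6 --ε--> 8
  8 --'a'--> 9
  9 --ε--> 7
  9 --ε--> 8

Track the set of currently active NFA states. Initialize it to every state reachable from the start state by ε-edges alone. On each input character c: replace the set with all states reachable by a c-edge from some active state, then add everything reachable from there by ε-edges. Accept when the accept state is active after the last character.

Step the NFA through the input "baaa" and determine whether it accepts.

initial (ε-close {0}): {0,2,4}
'b' @ 1: {1,3,5,6,7,8}  [accepting]
'a' @ 2: {7,8,9}  [accepting]
'a' @ 3: {7,8,9}  [accepting]
'a' @ 4: {7,8,9}  [accepting]
end set {7,8,9} — state 7 in

Answer: ACCEPT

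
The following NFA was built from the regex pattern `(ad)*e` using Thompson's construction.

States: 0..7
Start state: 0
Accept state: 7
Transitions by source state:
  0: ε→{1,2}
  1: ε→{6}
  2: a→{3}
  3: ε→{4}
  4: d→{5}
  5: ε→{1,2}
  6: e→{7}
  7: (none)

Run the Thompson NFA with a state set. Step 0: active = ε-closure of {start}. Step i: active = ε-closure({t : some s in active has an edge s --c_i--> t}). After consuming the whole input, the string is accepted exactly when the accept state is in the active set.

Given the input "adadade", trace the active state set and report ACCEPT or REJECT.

S₀ = ε-closure({0}) = {0,1,2,6}
'a' @ 1: {3,4}
'd' @ 2: {1,2,5,6}
'a' @ 3: {3,4}
'd' @ 4: {1,2,5,6}
'a' @ 5: {3,4}
'd' @ 6: {1,2,5,6}
'e' @ 7: {7}  ✓accept
end set {7} — state 7 in

Answer: ACCEPT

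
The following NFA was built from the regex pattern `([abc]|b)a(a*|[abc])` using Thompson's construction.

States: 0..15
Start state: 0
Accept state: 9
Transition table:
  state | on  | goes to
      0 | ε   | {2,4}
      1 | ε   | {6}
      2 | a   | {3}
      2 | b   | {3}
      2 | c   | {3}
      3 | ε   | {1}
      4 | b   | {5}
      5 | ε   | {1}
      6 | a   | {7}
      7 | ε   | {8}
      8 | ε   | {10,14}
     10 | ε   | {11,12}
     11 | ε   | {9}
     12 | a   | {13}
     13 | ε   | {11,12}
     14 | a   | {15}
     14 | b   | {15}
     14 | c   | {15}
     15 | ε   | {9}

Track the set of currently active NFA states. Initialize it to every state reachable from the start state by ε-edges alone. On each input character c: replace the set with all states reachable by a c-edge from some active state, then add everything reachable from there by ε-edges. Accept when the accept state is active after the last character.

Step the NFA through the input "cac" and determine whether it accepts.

Answer: ACCEPT

Derivation:
initial (ε-close {0}): {0,2,4}
'c' @ 1: {1,3,6}
'a' @ 2: {7,8,9,10,11,12,14}  [accepting]
'c' @ 3: {9,15}  [accepting]
after full input: {9,15}  (accept=9 in)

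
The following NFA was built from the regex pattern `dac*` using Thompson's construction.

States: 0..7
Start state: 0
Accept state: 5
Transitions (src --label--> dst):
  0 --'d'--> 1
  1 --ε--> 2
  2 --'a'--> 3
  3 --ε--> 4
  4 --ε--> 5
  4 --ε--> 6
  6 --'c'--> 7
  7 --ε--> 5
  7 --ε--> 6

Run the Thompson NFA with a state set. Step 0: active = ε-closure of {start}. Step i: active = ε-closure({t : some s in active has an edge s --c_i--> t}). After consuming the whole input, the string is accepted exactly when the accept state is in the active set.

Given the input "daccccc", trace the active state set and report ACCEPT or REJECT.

Answer: ACCEPT

Derivation:
S₀ = ε-closure({0}) = {0}
'd' @ 1: {1,2}
'a' @ 2: {3,4,5,6}  [accepting]
'c' @ 3: {5,6,7}  [accepting]
'c' @ 4: {5,6,7}  [accepting]
'c' @ 5: {5,6,7}  [accepting]
'c' @ 6: {5,6,7}  [accepting]
'c' @ 7: {5,6,7}  [accepting]
after full input: {5,6,7}  (accept=5 in)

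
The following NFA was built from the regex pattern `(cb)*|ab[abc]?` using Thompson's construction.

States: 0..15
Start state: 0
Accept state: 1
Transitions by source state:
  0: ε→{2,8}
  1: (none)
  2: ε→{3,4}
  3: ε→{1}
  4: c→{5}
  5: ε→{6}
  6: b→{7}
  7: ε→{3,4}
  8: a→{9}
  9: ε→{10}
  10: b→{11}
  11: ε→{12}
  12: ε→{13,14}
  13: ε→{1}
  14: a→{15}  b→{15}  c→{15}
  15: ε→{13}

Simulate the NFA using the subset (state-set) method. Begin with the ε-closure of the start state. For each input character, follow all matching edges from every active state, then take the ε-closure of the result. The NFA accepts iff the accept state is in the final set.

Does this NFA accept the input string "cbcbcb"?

start: ε-closure({0}) = {0,1,2,3,4,8}
'c' @ 1: {5,6}
'b' @ 2: {1,3,4,7}  (accept∈set)
'c' @ 3: {5,6}
'b' @ 4: {1,3,4,7}  (accept∈set)
'c' @ 5: {5,6}
'b' @ 6: {1,3,4,7}  (accept∈set)
end set {1,3,4,7} — state 1 in

Answer: ACCEPT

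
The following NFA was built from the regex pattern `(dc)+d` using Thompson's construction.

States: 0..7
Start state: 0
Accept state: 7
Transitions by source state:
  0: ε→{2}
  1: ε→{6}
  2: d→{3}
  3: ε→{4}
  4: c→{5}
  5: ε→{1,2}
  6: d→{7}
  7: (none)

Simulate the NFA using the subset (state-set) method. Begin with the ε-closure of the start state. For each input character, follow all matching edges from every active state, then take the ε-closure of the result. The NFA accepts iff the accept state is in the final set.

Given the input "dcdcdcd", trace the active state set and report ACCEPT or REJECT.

Answer: ACCEPT

Derivation:
start: ε-closure({0}) = {0,2}
'd' @ 1: {3,4}
'c' @ 2: {1,2,5,6}
'd' @ 3: {3,4,7}  ✓accept
'c' @ 4: {1,2,5,6}
'd' @ 5: {3,4,7}  ✓accept
'c' @ 6: {1,2,5,6}
'd' @ 7: {3,4,7}  ✓accept
end set {3,4,7} — state 7 in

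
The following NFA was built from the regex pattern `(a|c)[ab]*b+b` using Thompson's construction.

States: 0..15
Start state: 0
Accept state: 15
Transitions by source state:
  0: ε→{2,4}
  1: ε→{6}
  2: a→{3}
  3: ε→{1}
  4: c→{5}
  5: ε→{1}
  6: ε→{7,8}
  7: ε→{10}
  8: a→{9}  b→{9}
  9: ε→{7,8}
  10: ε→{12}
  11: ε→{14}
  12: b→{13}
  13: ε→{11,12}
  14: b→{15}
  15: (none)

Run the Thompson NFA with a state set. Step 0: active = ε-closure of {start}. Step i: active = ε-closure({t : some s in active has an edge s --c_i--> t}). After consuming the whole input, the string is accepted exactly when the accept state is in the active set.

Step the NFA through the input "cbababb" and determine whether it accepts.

Answer: ACCEPT

Trace:
S₀ = ε-closure({0}) = {0,2,4}
'c' @ 1: {1,5,6,7,8,10,12}
'b' @ 2: {7,8,9,10,11,12,13,14}
'a' @ 3: {7,8,9,10,12}
'b' @ 4: {7,8,9,10,11,12,13,14}
'a' @ 5: {7,8,9,10,12}
'b' @ 6: {7,8,9,10,11,12,13,14}
'b' @ 7: {7,8,9,10,11,12,13,14,15}  ✓accept
end set {7,8,9,10,11,12,13,14,15} — state 15 in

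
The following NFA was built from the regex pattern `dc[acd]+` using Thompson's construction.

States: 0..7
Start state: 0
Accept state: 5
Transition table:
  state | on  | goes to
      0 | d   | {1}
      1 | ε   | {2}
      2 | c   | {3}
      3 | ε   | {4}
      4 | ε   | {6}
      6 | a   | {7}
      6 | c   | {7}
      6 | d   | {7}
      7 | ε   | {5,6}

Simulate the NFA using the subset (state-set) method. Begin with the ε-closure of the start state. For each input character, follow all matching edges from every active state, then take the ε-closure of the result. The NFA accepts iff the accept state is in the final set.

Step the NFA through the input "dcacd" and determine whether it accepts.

Answer: ACCEPT

Derivation:
initial (ε-close {0}): {0}
'd' @ 1: {1,2}
'c' @ 2: {3,4,6}
'a' @ 3: {5,6,7}  ✓accept
'c' @ 4: {5,6,7}  ✓accept
'd' @ 5: {5,6,7}  ✓accept
end set {5,6,7} — state 5 in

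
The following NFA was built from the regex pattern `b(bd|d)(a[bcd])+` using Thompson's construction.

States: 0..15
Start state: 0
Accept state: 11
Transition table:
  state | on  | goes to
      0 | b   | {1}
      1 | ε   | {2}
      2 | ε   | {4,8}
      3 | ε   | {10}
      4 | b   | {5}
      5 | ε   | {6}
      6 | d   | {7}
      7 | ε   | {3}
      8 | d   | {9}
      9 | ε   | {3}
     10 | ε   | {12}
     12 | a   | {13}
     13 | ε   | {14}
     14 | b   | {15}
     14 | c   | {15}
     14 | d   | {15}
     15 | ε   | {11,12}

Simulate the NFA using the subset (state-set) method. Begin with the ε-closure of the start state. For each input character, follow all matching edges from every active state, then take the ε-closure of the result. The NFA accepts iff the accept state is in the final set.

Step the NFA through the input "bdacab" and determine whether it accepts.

Answer: ACCEPT

Steps:
initial (ε-close {0}): {0}
'b' @ 1: {1,2,4,8}
'd' @ 2: {3,9,10,12}
'a' @ 3: {13,14}
'c' @ 4: {11,12,15}  ✓accept
'a' @ 5: {13,14}
'b' @ 6: {11,12,15}  ✓accept
end set {11,12,15} — state 11 in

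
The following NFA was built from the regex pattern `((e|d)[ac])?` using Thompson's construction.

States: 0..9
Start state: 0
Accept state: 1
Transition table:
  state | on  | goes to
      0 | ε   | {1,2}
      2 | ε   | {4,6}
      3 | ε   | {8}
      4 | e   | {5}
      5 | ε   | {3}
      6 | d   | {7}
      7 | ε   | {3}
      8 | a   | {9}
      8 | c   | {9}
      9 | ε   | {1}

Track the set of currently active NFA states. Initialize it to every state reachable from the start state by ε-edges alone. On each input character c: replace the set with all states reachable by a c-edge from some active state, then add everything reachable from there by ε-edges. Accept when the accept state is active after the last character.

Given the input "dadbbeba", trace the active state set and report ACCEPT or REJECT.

Answer: REJECT

Trace:
initial (ε-close {0}): {0,1,2,4,6}
'd' @ 1: {3,7,8}
'a' @ 2: {1,9}  [accepting]
'd' @ 3: {}  — state set empty
rest 'bbeba' ignored (set empty)
end set {} — state 1 not in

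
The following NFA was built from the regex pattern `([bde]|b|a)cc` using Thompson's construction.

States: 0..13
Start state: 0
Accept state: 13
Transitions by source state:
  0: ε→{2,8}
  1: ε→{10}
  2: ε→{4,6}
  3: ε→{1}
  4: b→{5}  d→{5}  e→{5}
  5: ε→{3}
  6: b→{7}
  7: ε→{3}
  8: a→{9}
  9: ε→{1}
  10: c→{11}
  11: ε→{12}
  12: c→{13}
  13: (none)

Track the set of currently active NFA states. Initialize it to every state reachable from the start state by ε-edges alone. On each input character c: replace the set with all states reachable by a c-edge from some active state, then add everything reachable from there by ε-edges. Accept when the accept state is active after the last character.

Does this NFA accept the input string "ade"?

initial (ε-close {0}): {0,2,4,6,8}
'a' @ 1: {1,9,10}
'd' @ 2: {}  — no active states
rest 'e' ignored (set empty)
after full input: {}  (accept=13 not in)

Answer: REJECT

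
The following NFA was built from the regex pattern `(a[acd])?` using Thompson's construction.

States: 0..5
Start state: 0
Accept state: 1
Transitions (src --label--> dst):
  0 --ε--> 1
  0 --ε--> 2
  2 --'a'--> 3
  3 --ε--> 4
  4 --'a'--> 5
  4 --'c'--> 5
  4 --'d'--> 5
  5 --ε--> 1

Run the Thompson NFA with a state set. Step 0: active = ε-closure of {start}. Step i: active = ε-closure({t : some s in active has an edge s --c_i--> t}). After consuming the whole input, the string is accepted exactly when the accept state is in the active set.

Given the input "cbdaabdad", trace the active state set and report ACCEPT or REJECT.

Answer: REJECT

Derivation:
initial (ε-close {0}): {0,1,2}
'c' @ 1: {}  — dead — no transitions
rest 'bdaabdad' ignored (set empty)
final: {}; accept 1 not in set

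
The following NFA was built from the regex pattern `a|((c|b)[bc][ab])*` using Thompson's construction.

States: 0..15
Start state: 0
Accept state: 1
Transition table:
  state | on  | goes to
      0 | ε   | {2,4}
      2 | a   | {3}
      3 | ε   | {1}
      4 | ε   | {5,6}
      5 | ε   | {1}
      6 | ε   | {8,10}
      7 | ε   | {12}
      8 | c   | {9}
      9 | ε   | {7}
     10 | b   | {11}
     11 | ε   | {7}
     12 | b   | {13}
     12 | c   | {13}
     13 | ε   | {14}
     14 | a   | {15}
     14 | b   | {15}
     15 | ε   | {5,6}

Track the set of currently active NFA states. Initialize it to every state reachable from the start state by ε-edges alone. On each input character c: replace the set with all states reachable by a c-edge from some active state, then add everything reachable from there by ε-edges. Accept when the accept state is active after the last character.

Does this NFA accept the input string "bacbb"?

initial (ε-close {0}): {0,1,2,4,5,6,8,10}
'b' @ 1: {7,11,12}
'a' @ 2: {}  — no active states
rest 'cbb' ignored (set empty)
end set {} — state 1 not in

Answer: REJECT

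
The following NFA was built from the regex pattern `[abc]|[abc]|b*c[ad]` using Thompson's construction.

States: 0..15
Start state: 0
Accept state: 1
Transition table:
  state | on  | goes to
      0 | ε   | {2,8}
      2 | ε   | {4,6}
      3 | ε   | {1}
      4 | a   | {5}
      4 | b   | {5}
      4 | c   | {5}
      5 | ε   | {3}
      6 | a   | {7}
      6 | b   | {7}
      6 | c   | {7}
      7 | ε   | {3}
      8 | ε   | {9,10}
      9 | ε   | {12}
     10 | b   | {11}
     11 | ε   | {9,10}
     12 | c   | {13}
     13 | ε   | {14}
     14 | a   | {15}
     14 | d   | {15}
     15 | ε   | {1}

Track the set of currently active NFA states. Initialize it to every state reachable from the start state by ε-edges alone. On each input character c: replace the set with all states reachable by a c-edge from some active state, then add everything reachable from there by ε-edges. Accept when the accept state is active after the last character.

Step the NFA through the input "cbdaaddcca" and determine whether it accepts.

Answer: REJECT

Derivation:
S₀ = ε-closure({0}) = {0,2,4,6,8,9,10,12}
'c' @ 1: {1,3,5,7,13,14}  ✓accept
'b' @ 2: {}  — no active states
rest 'daaddcca' ignored (set empty)
final: {}; accept 1 not in set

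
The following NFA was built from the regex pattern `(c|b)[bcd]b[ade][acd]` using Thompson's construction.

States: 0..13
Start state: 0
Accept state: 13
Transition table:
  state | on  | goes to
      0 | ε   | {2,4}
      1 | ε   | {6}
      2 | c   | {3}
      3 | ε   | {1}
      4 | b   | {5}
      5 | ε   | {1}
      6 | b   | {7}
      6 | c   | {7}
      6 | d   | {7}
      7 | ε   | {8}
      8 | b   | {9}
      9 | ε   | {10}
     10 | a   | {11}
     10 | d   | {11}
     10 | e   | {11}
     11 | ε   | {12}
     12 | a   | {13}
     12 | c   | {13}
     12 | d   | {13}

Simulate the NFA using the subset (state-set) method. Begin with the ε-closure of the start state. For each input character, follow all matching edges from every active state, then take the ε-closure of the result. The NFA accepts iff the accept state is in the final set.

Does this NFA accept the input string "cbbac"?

initial (ε-close {0}): {0,2,4}
'c' @ 1: {1,3,6}
'b' @ 2: {7,8}
'b' @ 3: {9,10}
'a' @ 4: {11,12}
'c' @ 5: {13}  (accept∈set)
end set {13} — state 13 in

Answer: ACCEPT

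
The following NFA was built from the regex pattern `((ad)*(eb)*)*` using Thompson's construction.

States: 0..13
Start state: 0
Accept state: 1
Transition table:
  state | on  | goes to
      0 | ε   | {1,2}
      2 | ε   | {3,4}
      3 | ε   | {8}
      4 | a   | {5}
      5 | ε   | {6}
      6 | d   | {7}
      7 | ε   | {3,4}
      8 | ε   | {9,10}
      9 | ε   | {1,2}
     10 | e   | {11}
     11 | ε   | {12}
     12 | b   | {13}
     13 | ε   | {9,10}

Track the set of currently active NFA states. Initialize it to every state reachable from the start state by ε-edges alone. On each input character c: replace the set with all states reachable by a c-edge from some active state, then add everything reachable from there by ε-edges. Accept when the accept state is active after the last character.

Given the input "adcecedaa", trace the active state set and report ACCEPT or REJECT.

Answer: REJECT

Derivation:
S₀ = ε-closure({0}) = {0,1,2,3,4,8,9,10}
'a' @ 1: {5,6}
'd' @ 2: {1,2,3,4,7,8,9,10}  (accept∈set)
'c' @ 3: {}  — state set empty
rest 'ecedaa' ignored (set empty)
after full input: {}  (accept=1 not in)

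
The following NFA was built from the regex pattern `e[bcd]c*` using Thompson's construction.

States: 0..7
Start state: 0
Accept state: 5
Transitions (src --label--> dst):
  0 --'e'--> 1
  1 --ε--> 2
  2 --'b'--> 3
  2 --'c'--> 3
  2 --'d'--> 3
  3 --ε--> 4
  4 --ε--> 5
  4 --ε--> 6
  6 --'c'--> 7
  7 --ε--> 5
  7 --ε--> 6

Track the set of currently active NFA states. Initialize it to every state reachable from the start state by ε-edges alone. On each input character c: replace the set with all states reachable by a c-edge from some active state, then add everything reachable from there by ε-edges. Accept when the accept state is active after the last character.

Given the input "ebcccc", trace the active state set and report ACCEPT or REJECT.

S₀ = ε-closure({0}) = {0}
'e' @ 1: {1,2}
'b' @ 2: {3,4,5,6}  (accept∈set)
'c' @ 3: {5,6,7}  (accept∈set)
'c' @ 4: {5,6,7}  (accept∈set)
'c' @ 5: {5,6,7}  (accept∈set)
'c' @ 6: {5,6,7}  (accept∈set)
end set {5,6,7} — state 5 in

Answer: ACCEPT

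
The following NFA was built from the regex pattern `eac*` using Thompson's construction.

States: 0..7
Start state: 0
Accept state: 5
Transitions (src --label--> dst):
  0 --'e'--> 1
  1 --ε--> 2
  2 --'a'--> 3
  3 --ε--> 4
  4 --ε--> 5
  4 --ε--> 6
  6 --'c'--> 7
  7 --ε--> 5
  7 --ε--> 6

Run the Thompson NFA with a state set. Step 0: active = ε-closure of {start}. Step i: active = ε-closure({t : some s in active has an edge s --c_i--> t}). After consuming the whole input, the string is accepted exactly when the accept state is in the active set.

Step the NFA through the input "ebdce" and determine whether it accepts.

start: ε-closure({0}) = {0}
'e' @ 1: {1,2}
'b' @ 2: {}  — dead — no transitions
rest 'dce' ignored (set empty)
after full input: {}  (accept=5 not in)

Answer: REJECT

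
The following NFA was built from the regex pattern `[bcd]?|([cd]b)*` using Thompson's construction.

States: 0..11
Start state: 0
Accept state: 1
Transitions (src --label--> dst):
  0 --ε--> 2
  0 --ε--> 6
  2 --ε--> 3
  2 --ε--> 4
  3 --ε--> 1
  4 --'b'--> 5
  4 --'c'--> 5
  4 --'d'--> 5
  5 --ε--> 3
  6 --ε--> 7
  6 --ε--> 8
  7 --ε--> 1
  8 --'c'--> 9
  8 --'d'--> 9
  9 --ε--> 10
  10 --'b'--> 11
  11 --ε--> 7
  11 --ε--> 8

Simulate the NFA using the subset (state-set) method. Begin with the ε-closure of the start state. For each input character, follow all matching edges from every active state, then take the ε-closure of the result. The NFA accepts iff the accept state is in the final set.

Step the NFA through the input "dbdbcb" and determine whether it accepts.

initial (ε-close {0}): {0,1,2,3,4,6,7,8}
'd' @ 1: {1,3,5,9,10}  ✓accept
'b' @ 2: {1,7,8,11}  ✓accept
'd' @ 3: {9,10}
'b' @ 4: {1,7,8,11}  ✓accept
'c' @ 5: {9,10}
'b' @ 6: {1,7,8,11}  ✓accept
end set {1,7,8,11} — state 1 in

Answer: ACCEPT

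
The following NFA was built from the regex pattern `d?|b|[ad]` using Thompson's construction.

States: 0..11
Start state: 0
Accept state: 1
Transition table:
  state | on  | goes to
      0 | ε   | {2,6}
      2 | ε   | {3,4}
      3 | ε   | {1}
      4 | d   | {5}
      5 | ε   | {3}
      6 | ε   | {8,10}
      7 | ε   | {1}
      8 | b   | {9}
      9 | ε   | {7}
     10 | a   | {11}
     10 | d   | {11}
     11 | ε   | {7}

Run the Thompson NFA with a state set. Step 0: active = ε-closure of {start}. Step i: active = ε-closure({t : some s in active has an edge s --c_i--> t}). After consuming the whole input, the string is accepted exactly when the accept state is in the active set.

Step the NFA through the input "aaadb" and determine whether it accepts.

start: ε-closure({0}) = {0,1,2,3,4,6,8,10}
'a' @ 1: {1,7,11}  [accepting]
'a' @ 2: {}  — state set empty
rest 'adb' ignored (set empty)
end set {} — state 1 not in

Answer: REJECT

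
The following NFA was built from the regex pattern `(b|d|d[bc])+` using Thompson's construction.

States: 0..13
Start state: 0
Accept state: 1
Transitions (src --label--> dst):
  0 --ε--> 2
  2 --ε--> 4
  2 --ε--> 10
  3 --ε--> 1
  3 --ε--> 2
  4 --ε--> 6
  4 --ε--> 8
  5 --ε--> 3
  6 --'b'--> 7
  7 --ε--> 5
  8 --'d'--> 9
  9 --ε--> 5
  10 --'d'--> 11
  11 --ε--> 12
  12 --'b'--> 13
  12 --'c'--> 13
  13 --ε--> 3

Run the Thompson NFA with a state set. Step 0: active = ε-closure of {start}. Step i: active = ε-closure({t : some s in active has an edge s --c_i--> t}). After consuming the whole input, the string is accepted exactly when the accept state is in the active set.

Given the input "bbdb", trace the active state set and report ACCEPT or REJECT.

Answer: ACCEPT

Steps:
start: ε-closure({0}) = {0,2,4,6,8,10}
'b' @ 1: {1,2,3,4,5,6,7,8,10}  (accept∈set)
'b' @ 2: {1,2,3,4,5,6,7,8,10}  (accept∈set)
'd' @ 3: {1,2,3,4,5,6,8,9,10,11,12}  (accept∈set)
'b' @ 4: {1,2,3,4,5,6,7,8,10,13}  (accept∈set)
final: {1,2,3,4,5,6,7,8,10,13}; accept 1 in set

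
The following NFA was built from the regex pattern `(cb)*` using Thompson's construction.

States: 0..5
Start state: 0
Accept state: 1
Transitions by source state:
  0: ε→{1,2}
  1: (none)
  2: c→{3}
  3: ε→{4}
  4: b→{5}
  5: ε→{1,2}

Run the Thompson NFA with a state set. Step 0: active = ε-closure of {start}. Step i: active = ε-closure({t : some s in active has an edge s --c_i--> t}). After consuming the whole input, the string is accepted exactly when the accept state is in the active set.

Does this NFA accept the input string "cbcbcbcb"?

S₀ = ε-closure({0}) = {0,1,2}
'c' @ 1: {3,4}
'b' @ 2: {1,2,5}  (accept∈set)
'c' @ 3: {3,4}
'b' @ 4: {1,2,5}  (accept∈set)
'c' @ 5: {3,4}
'b' @ 6: {1,2,5}  (accept∈set)
'c' @ 7: {3,4}
'b' @ 8: {1,2,5}  (accept∈set)
final: {1,2,5}; accept 1 in set

Answer: ACCEPT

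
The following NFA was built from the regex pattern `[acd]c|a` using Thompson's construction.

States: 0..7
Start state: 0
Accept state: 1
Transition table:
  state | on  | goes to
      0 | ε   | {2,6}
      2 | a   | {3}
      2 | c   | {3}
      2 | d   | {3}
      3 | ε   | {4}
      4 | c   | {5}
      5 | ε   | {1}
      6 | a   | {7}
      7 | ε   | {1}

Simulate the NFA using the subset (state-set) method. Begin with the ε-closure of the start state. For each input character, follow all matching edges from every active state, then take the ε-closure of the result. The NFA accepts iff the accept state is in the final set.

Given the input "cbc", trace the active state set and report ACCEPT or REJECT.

Answer: REJECT

Steps:
initial (ε-close {0}): {0,2,6}
'c' @ 1: {3,4}
'b' @ 2: {}  — state set empty
rest 'c' ignored (set empty)
end set {} — state 1 not in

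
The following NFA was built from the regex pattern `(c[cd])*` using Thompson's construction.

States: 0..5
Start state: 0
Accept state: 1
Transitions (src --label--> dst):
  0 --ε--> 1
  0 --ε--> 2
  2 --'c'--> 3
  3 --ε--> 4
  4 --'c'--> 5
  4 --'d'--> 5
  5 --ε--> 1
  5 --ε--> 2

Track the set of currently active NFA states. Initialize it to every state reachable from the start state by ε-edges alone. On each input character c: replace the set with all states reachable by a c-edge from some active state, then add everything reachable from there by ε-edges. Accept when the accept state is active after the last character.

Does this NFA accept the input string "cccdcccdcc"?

S₀ = ε-closure({0}) = {0,1,2}
'c' @ 1: {3,4}
'c' @ 2: {1,2,5}  [accepting]
'c' @ 3: {3,4}
'd' @ 4: {1,2,5}  [accepting]
'c' @ 5: {3,4}
'c' @ 6: {1,2,5}  [accepting]
'c' @ 7: {3,4}
'd' @ 8: {1,2,5}  [accepting]
'c' @ 9: {3,4}
'c' @ 10: {1,2,5}  [accepting]
after full input: {1,2,5}  (accept=1 in)

Answer: ACCEPT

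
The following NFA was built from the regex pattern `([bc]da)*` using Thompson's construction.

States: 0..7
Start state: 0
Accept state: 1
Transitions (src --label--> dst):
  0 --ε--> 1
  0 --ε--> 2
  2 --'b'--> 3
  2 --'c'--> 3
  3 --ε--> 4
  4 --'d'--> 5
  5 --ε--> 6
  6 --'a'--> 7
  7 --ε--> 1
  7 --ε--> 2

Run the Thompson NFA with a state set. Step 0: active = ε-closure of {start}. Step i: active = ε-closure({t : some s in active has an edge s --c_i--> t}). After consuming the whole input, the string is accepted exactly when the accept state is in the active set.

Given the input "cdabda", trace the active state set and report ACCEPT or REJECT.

S₀ = ε-closure({0}) = {0,1,2}
'c' @ 1: {3,4}
'd' @ 2: {5,6}
'a' @ 3: {1,2,7}  ✓accept
'b' @ 4: {3,4}
'd' @ 5: {5,6}
'a' @ 6: {1,2,7}  ✓accept
end set {1,2,7} — state 1 in

Answer: ACCEPT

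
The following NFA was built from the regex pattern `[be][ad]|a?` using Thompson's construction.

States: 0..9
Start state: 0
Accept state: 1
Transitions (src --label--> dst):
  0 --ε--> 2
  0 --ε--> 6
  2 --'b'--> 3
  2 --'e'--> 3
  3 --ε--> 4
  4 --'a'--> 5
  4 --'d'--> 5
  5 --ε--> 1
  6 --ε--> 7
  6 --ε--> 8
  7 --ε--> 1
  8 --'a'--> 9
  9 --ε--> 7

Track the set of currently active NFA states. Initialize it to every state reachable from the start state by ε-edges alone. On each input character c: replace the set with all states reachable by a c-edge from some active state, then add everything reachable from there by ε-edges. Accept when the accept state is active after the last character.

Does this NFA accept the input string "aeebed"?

Answer: REJECT

Steps:
initial (ε-close {0}): {0,1,2,6,7,8}
'a' @ 1: {1,7,9}  ✓accept
'e' @ 2: {}  — state set empty
rest 'ebed' ignored (set empty)
final: {}; accept 1 not in set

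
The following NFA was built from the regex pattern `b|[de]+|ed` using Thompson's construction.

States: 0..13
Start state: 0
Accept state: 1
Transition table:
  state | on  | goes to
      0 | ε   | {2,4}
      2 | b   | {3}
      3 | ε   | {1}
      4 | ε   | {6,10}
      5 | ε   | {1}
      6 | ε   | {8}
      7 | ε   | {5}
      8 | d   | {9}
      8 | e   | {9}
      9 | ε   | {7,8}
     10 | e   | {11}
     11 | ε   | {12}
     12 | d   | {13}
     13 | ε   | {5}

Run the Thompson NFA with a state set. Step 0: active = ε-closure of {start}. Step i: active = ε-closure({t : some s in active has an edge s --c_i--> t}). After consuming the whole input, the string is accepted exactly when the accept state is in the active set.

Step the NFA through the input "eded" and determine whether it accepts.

S₀ = ε-closure({0}) = {0,2,4,6,8,10}
'e' @ 1: {1,5,7,8,9,11,12}  [accepting]
'd' @ 2: {1,5,7,8,9,13}  [accepting]
'e' @ 3: {1,5,7,8,9}  [accepting]
'd' @ 4: {1,5,7,8,9}  [accepting]
after full input: {1,5,7,8,9}  (accept=1 in)

Answer: ACCEPT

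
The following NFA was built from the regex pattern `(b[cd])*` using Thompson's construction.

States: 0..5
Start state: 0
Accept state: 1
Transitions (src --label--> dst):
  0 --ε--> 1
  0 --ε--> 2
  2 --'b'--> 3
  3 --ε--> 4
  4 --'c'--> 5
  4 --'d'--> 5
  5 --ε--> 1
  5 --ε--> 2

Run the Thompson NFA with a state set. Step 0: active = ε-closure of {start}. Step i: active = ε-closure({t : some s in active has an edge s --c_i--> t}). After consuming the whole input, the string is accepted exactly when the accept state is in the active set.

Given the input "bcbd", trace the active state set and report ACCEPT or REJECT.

start: ε-closure({0}) = {0,1,2}
'b' @ 1: {3,4}
'c' @ 2: {1,2,5}  ✓accept
'b' @ 3: {3,4}
'd' @ 4: {1,2,5}  ✓accept
end set {1,2,5} — state 1 in

Answer: ACCEPT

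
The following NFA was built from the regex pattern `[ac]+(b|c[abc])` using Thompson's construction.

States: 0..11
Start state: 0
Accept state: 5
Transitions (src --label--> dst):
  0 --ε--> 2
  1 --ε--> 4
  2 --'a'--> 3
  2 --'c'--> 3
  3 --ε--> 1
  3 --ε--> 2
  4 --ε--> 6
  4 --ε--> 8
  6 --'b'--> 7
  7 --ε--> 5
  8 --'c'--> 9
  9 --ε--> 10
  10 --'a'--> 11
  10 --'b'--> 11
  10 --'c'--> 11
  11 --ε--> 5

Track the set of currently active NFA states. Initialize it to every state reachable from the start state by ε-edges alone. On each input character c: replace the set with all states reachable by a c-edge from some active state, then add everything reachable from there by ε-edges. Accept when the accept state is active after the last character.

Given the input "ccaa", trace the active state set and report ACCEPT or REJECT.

Answer: REJECT

Derivation:
initial (ε-close {0}): {0,2}
'c' @ 1: {1,2,3,4,6,8}
'c' @ 2: {1,2,3,4,6,8,9,10}
'a' @ 3: {1,2,3,4,5,6,8,11}  (accept∈set)
'a' @ 4: {1,2,3,4,6,8}
after full input: {1,2,3,4,6,8}  (accept=5 not in)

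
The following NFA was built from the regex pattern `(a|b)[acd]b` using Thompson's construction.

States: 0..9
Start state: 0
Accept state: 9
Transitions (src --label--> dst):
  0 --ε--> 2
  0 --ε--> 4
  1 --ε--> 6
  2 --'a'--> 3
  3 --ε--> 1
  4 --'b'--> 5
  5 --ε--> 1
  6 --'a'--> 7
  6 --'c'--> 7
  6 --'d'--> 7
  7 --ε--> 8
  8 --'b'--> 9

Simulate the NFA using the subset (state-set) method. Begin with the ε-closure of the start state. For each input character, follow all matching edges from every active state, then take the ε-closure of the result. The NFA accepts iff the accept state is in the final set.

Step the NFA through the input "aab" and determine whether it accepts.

Answer: ACCEPT

Derivation:
initial (ε-close {0}): {0,2,4}
'a' @ 1: {1,3,6}
'a' @ 2: {7,8}
'b' @ 3: {9}  ✓accept
after full input: {9}  (accept=9 in)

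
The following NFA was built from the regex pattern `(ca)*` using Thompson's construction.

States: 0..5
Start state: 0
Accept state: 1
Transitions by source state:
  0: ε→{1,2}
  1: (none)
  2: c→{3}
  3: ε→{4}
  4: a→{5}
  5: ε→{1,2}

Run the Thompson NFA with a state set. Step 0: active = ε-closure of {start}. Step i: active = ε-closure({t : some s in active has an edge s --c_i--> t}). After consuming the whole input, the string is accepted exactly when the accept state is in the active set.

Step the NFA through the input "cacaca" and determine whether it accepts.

initial (ε-close {0}): {0,1,2}
'c' @ 1: {3,4}
'a' @ 2: {1,2,5}  ✓accept
'c' @ 3: {3,4}
'a' @ 4: {1,2,5}  ✓accept
'c' @ 5: {3,4}
'a' @ 6: {1,2,5}  ✓accept
end set {1,2,5} — state 1 in

Answer: ACCEPT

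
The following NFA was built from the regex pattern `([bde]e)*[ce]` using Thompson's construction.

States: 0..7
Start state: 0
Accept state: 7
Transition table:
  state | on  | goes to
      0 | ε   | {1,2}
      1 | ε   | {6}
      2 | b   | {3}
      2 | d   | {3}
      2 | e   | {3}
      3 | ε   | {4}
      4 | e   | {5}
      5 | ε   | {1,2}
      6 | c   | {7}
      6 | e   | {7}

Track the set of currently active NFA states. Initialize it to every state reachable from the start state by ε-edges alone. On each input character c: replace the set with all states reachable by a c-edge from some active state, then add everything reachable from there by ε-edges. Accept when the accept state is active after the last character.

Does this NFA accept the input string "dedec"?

Answer: ACCEPT

Derivation:
S₀ = ε-closure({0}) = {0,1,2,6}
'd' @ 1: {3,4}
'e' @ 2: {1,2,5,6}
'd' @ 3: {3,4}
'e' @ 4: {1,2,5,6}
'c' @ 5: {7}  (accept∈set)
after full input: {7}  (accept=7 in)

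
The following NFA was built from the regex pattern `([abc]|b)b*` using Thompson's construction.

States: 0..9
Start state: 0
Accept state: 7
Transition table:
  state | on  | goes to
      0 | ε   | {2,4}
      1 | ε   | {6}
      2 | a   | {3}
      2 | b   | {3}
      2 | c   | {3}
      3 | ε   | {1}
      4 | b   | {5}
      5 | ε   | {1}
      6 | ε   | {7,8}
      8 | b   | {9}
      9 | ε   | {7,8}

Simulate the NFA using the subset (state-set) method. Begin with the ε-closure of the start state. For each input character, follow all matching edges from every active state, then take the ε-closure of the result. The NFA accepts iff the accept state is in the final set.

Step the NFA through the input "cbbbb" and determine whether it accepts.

Answer: ACCEPT

Trace:
start: ε-closure({0}) = {0,2,4}
'c' @ 1: {1,3,6,7,8}  (accept∈set)
'b' @ 2: {7,8,9}  (accept∈set)
'b' @ 3: {7,8,9}  (accept∈set)
'b' @ 4: {7,8,9}  (accept∈set)
'b' @ 5: {7,8,9}  (accept∈set)
end set {7,8,9} — state 7 in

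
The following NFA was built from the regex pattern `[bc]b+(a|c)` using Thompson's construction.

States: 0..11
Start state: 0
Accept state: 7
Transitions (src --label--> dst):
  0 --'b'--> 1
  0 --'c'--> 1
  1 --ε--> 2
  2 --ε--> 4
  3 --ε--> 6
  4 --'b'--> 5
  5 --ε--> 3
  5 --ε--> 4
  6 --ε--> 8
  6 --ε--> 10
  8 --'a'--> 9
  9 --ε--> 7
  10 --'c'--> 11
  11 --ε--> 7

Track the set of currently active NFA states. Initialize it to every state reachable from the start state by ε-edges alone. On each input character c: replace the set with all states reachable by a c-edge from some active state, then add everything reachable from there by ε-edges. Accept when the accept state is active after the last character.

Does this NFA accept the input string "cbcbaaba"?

initial (ε-close {0}): {0}
'c' @ 1: {1,2,4}
'b' @ 2: {3,4,5,6,8,10}
'c' @ 3: {7,11}  (accept∈set)
'b' @ 4: {}  — no active states
rest 'aaba' ignored (set empty)
end set {} — state 7 not in

Answer: REJECT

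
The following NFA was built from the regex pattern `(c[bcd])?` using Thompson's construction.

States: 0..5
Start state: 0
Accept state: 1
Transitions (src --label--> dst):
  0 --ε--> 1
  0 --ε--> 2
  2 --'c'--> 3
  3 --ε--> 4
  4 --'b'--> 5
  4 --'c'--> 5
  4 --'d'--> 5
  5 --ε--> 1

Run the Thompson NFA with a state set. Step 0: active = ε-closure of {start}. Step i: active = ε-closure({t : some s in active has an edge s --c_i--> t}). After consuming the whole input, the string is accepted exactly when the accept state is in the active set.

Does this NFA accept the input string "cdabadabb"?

initial (ε-close {0}): {0,1,2}
'c' @ 1: {3,4}
'd' @ 2: {1,5}  ✓accept
'a' @ 3: {}  — dead — no transitions
rest 'badabb' ignored (set empty)
after full input: {}  (accept=1 not in)

Answer: REJECT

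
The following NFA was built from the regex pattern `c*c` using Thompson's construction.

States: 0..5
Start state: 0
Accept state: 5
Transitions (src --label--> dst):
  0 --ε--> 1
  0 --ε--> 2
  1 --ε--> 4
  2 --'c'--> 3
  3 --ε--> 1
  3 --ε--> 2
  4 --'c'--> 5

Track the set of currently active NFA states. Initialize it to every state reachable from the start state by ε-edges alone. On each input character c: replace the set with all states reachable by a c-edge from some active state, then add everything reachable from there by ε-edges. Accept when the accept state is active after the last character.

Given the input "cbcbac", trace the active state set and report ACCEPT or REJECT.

initial (ε-close {0}): {0,1,2,4}
'c' @ 1: {1,2,3,4,5}  [accepting]
'b' @ 2: {}  — no active states
rest 'cbac' ignored (set empty)
final: {}; accept 5 not in set

Answer: REJECT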